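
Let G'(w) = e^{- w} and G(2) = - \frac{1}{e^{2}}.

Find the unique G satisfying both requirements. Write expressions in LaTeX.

G(w) = - e^{- w}

A first test for any G(w): its w-derivative must equal the given G'(w).
A general antiderivative is - e^{- w} + C.
The condition gives C = - \frac{1}{e^{2}} - (- \frac{1}{e^{2}}) = 0.
So G(w) = - e^{- w}.
Check: d/dw[- e^{- w}] = e^{- w} = G'(w).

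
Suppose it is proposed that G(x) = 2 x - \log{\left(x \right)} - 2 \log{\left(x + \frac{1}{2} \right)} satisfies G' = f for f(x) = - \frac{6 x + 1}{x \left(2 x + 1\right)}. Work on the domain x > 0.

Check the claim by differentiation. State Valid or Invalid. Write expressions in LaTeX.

d/dx[G] = \frac{4 x^{2} - 4 x - 1}{2 x^{2} + x}
d/dx[G] - f(x) = 2 != 0.

Invalid: d/dx[G] - f = 2, which is not 0.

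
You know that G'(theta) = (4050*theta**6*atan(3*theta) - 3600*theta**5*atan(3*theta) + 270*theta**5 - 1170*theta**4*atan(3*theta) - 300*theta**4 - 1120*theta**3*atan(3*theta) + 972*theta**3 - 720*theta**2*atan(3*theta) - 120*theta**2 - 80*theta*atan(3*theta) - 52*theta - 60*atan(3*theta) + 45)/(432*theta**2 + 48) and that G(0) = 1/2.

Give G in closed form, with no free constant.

The proposed G(theta) is checked by its d/dtheta: the result must match the given G'(theta).
A general antiderivative is 4*theta**2/3 + 5*(3*theta**5/2 - 5*theta**4/3 - theta**3 - 2*theta**2/3 - theta + 1/4)*atan(3*theta)/4 + C.
The condition gives C = 1/2 - (0) = 1/2.
So G(theta) = 15*theta**5*atan(3*theta)/8 - 25*theta**4*atan(3*theta)/12 - 5*theta**3*atan(3*theta)/4 - 5*theta**2*atan(3*theta)/6 + 4*theta**2/3 - 5*theta*atan(3*theta)/4 + 5*atan(3*theta)/16 + 1/2.
Check: d/dtheta[15*theta**5*atan(3*theta)/8 - 25*theta**4*atan(3*theta)/12 - 5*theta**3*atan(3*theta)/4 - 5*theta**2*atan(3*theta)/6 + 4*theta**2/3 - 5*theta*atan(3*theta)/4 + 5*atan(3*theta)/16 + 1/2] = (4050*theta**6*atan(3*theta) - 3600*theta**5*atan(3*theta) + 270*theta**5 - 1170*theta**4*atan(3*theta) - 300*theta**4 - 1120*theta**3*atan(3*theta) + 972*theta**3 - 720*theta**2*atan(3*theta) - 120*theta**2 - 80*theta*atan(3*theta) - 52*theta - 60*atan(3*theta) + 45)/(432*theta**2 + 48) = G'(theta).

G(theta) = 15*theta**5*atan(3*theta)/8 - 25*theta**4*atan(3*theta)/12 - 5*theta**3*atan(3*theta)/4 - 5*theta**2*atan(3*theta)/6 + 4*theta**2/3 - 5*theta*atan(3*theta)/4 + 5*atan(3*theta)/16 + 1/2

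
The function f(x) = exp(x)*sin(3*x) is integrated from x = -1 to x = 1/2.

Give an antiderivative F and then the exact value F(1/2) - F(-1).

Differentiate the proposed F(x) back; it has to land on f(x) exactly.
F(x) = -(-sin(3*x) + 3*cos(3*x))*exp(x)/10 is an antiderivative of f.
Check: d/dx[-(-sin(3*x) + 3*cos(3*x))*exp(x)/10] = exp(x)*sin(3*x) = f(x).
F(1/2) = -3*exp(1/2)*cos(3/2)/10 + exp(1/2)*sin(3/2)/10; F(-1) = -exp(-1)*sin(3)/10 - 3*exp(-1)*cos(3)/10.
Integral = F(1/2) - F(-1) = 3*exp(-1)*cos(3)/10 - 3*exp(1/2)*cos(3/2)/10 + exp(-1)*sin(3)/10 + exp(1/2)*sin(3/2)/10.

Antiderivative: F(x) = -(-sin(3*x) + 3*cos(3*x))*exp(x)/10; value = 3*exp(-1)*cos(3)/10 - 3*exp(1/2)*cos(3/2)/10 + exp(-1)*sin(3)/10 + exp(1/2)*sin(3/2)/10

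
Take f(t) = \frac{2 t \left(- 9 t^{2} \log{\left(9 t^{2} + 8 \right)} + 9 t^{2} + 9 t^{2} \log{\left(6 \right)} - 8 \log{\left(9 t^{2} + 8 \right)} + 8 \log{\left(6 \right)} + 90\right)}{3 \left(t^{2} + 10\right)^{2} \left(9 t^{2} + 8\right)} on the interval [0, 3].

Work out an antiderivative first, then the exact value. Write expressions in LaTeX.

f has the shape u'v + uv' for u = \frac{1}{6 \left(\frac{t^{2}}{2} + 5\right)} and v = \log{\left(\frac{3 t^{2}}{2} + \frac{4}{3} \right)} — it is the derivative of the product u*v.
F(t) = \frac{\log{\left(9 t^{2} + 8 \right)} - \log{\left(6 \right)}}{3 t^{2} + 30} is an antiderivative of f.
Check: d/dt[\frac{\log{\left(9 t^{2} + 8 \right)} - \log{\left(6 \right)}}{3 t^{2} + 30}] = \frac{- 18 t^{3} \log{\left(9 t^{2} + 8 \right)} + 18 t^{3} + 18 t^{3} \log{\left(6 \right)} - 16 t \log{\left(9 t^{2} + 8 \right)} + 16 t \log{\left(6 \right)} + 180 t}{27 t^{6} + 564 t^{4} + 3180 t^{2} + 2400}, which equals f(t).
F(3) = - \frac{\log{\left(6 \right)}}{57} + \frac{\log{\left(89 \right)}}{57}; F(0) = - \frac{\log{\left(6 \right)}}{30} + \frac{\log{\left(8 \right)}}{30}.
Integral = F(3) - F(0) = - \frac{\log{\left(\frac{4}{3} \right)}}{30} + \frac{\log{\left(\frac{89}{6} \right)}}{57}.

Antiderivative: F(t) = \frac{\log{\left(9 t^{2} + 8 \right)} - \log{\left(6 \right)}}{3 t^{2} + 30}; value = - \frac{\log{\left(\frac{4}{3} \right)}}{30} + \frac{\log{\left(\frac{89}{6} \right)}}{57}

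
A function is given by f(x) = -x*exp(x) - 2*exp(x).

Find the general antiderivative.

F(x) = -x*exp(x) - exp(x) + C

Recognize the product-rule pattern: f = u'v + uv' with u = -x - 1, v = exp(x), so integration by parts undoes it.
Check: d/dx[-x*exp(x) - exp(x)] = -x*exp(x) - 2*exp(x) = f(x).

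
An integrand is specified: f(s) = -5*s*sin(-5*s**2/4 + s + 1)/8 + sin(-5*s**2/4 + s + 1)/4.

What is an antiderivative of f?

The substitution u = -5*s**2/4 + s + 1 works: f is exactly (dF/du)*(du/ds) for that inner function.
Check: d/ds[-cos(-5*s**2/4 + s + 1)/4] = -5*s*sin(-5*s**2/4 + s + 1)/8 + sin(-5*s**2/4 + s + 1)/4 = f(s).

An antiderivative is F(s) = -cos(-5*s**2/4 + s + 1)/4.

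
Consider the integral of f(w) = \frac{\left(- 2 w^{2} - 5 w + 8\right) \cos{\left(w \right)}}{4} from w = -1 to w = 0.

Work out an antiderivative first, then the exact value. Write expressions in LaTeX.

Antiderivative: F(w) = - \frac{w^{2} \sin{\left(w \right)}}{2} - \frac{5 w \sin{\left(w \right)}}{4} - w \cos{\left(w \right)} + 3 \sin{\left(w \right)} - \frac{5 \cos{\left(w \right)}}{4}; value = - \frac{5}{4} + \frac{\cos{\left(1 \right)}}{4} + \frac{15 \sin{\left(1 \right)}}{4}

Since d/dw undoes antidifferentiation here, F'(w) = f(w) is required of F(w).
F(w) = - \frac{w^{2} \sin{\left(w \right)}}{2} - \frac{5 w \sin{\left(w \right)}}{4} - w \cos{\left(w \right)} + 3 \sin{\left(w \right)} - \frac{5 \cos{\left(w \right)}}{4} is an antiderivative of f.
Check: d/dw[- \frac{w^{2} \sin{\left(w \right)}}{2} - \frac{5 w \sin{\left(w \right)}}{4} - w \cos{\left(w \right)} + 3 \sin{\left(w \right)} - \frac{5 \cos{\left(w \right)}}{4}] = - \frac{w^{2} \cos{\left(w \right)}}{2} - \frac{5 w \cos{\left(w \right)}}{4} + 2 \cos{\left(w \right)}, which equals f(w).
F(0) = - \frac{5}{4}; F(-1) = - \frac{15 \sin{\left(1 \right)}}{4} - \frac{\cos{\left(1 \right)}}{4}.
Integral = F(0) - F(-1) = - \frac{5}{4} + \frac{\cos{\left(1 \right)}}{4} + \frac{15 \sin{\left(1 \right)}}{4}.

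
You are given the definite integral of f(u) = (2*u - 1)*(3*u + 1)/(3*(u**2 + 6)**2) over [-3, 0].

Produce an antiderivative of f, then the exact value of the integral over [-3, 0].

Antiderivative: F(u) = (6 - 37*u)/(36*u**2 + 216) + 35*sqrt(6)*atan(sqrt(6)*u/6)/216; value = -17/90 + 35*sqrt(6)*atan(sqrt(6)/2)/216

Recover f(u) by differentiating a candidate F(u); any mismatch rules it out.
F(u) = (6 - 37*u)/(36*u**2 + 216) + 35*sqrt(6)*atan(sqrt(6)*u/6)/216 is an antiderivative of f.
Check: d/du[(6 - 37*u)/(36*u**2 + 216) + 35*sqrt(6)*atan(sqrt(6)*u/6)/216] = (6*u**2 - u - 1)/(3*u**4 + 36*u**2 + 108), which equals f(u).
F(0) = 1/36; F(-3) = -35*sqrt(6)*atan(sqrt(6)/2)/216 + 13/60.
Integral = F(0) - F(-3) = -17/90 + 35*sqrt(6)*atan(sqrt(6)/2)/216.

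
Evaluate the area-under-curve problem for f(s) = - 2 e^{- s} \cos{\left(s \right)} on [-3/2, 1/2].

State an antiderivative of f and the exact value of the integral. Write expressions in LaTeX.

Recover f(s) by differentiating a candidate F(s); any mismatch rules it out.
F(s) = \left(- \sin{\left(s \right)} + \cos{\left(s \right)}\right) e^{- s} is an antiderivative of f.
Check: d/ds[\left(- \sin{\left(s \right)} + \cos{\left(s \right)}\right) e^{- s}] = - 2 e^{- s} \cos{\left(s \right)} = f(s).
F(1/2) = - \frac{\sin{\left(\frac{1}{2} \right)}}{e^{\frac{1}{2}}} + \frac{\cos{\left(\frac{1}{2} \right)}}{e^{\frac{1}{2}}}; F(-3/2) = e^{\frac{3}{2}} \cos{\left(\frac{3}{2} \right)} + e^{\frac{3}{2}} \sin{\left(\frac{3}{2} \right)}.
Integral = F(1/2) - F(-3/2) = - e^{\frac{3}{2}} \sin{\left(\frac{3}{2} \right)} - e^{\frac{3}{2}} \cos{\left(\frac{3}{2} \right)} - \frac{\sin{\left(\frac{1}{2} \right)}}{e^{\frac{1}{2}}} + \frac{\cos{\left(\frac{1}{2} \right)}}{e^{\frac{1}{2}}}.

Antiderivative: F(s) = \left(- \sin{\left(s \right)} + \cos{\left(s \right)}\right) e^{- s}; value = - e^{\frac{3}{2}} \sin{\left(\frac{3}{2} \right)} - e^{\frac{3}{2}} \cos{\left(\frac{3}{2} \right)} - \frac{\sin{\left(\frac{1}{2} \right)}}{e^{\frac{1}{2}}} + \frac{\cos{\left(\frac{1}{2} \right)}}{e^{\frac{1}{2}}}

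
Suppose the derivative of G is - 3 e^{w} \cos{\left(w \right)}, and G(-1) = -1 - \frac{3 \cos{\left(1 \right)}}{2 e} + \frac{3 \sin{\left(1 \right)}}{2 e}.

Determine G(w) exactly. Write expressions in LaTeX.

G(w) = - \frac{3 e^{w} \sin{\left(w \right)} + 3 e^{w} \cos{\left(w \right)} + 2}{2}

A first test for any G(w): its w-derivative must equal the given G'(w).
A general antiderivative is - \frac{3 e^{w} \sin{\left(w \right)}}{2} - \frac{3 e^{w} \cos{\left(w \right)}}{2} + C.
The condition gives C = -1 - \frac{3 \cos{\left(1 \right)}}{2 e} + \frac{3 \sin{\left(1 \right)}}{2 e} - (- \frac{3 \cos{\left(1 \right)}}{2 e} + \frac{3 \sin{\left(1 \right)}}{2 e}) = -1.
So G(w) = - \frac{3 e^{w} \sin{\left(w \right)} + 3 e^{w} \cos{\left(w \right)} + 2}{2}.
Check: d/dw[- \frac{3 e^{w} \sin{\left(w \right)} + 3 e^{w} \cos{\left(w \right)} + 2}{2}] = - 3 e^{w} \cos{\left(w \right)} = G'(w).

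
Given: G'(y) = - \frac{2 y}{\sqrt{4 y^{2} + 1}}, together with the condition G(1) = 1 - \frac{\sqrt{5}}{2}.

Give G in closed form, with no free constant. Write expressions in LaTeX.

G(y) = 1 - \frac{\sqrt{4 y^{2} + 1}}{2}

The substitution u = 4 y^{2} + 1 works: G'(y) is exactly (dG/du)*(du/dy) for that inner function.
A general antiderivative is - \frac{\sqrt{4 y^{2} + 1}}{2} + C.
The condition gives C = 1 - \frac{\sqrt{5}}{2} - (- \frac{\sqrt{5}}{2}) = 1.
So G(y) = 1 - \frac{\sqrt{4 y^{2} + 1}}{2}.
Check: d/dy[1 - \frac{\sqrt{4 y^{2} + 1}}{2}] = - \frac{2 y}{\sqrt{4 y^{2} + 1}} = G'(y).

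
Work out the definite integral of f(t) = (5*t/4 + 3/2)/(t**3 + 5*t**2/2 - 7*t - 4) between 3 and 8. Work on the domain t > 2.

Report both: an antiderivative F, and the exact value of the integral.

Antiderivative: F(t) = (8*log(t - 2) - 3*log(t + 1/2) - 5*log(t + 4))/30; value = -log(12)/6 - log(17/2)/10 + log(7/2)/10 + log(7)/6 + 4*log(6)/15

The denominator factors as 2*(t - 2)*(t + 4)*(2*t + 1); partial fractions split f into directly integrable pieces: -1/(5*(2*t + 1)) - 1/(6*(t + 4)) + 4/(15*(t - 2)).
F(t) = (8*log(t - 2) - 3*log(t + 1/2) - 5*log(t + 4))/30 is an antiderivative of f.
Check: d/dt[(8*log(t - 2) - 3*log(t + 1/2) - 5*log(t + 4))/30] = (5*t + 6)/(4*t**3 + 10*t**2 - 28*t - 16), which equals f(t).
F(8) = -log(12)/6 - log(17/2)/10 + 4*log(6)/15; F(3) = -log(7)/6 - log(7/2)/10.
Integral = F(8) - F(3) = -log(12)/6 - log(17/2)/10 + log(7/2)/10 + log(7)/6 + 4*log(6)/15.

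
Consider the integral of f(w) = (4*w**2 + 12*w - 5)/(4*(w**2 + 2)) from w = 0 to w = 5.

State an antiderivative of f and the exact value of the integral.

Antiderivative: F(w) = w + 3*log(w**2 + 2)/2 - 13*sqrt(2)*atan(sqrt(2)*w/2)/8; value = -13*sqrt(2)*atan(5*sqrt(2)/2)/8 - 3*log(2)/2 + 3*log(27)/2 + 5

Recover f(w) by differentiating a candidate F(w); any mismatch rules it out.
F(w) = w + 3*log(w**2 + 2)/2 - 13*sqrt(2)*atan(sqrt(2)*w/2)/8 is an antiderivative of f.
Check: d/dw[w + 3*log(w**2 + 2)/2 - 13*sqrt(2)*atan(sqrt(2)*w/2)/8] = (4*w**2 + 12*w - 5)/(4*w**2 + 8), which equals f(w).
F(5) = -13*sqrt(2)*atan(5*sqrt(2)/2)/8 + 3*log(27)/2 + 5; F(0) = 3*log(2)/2.
Integral = F(5) - F(0) = -13*sqrt(2)*atan(5*sqrt(2)/2)/8 - 3*log(2)/2 + 3*log(27)/2 + 5.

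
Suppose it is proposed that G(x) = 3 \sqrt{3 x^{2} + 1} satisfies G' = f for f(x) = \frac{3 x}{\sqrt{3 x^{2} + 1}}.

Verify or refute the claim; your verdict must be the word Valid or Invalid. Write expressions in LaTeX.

d/dx[G] = \frac{9 x}{\sqrt{3 x^{2} + 1}}
d/dx[G] - f(x) = \frac{6 x}{\sqrt{3 x^{2} + 1}} != 0.

Invalid: d/dx[G] - f = \frac{6 x}{\sqrt{3 x^{2} + 1}}, which is not 0.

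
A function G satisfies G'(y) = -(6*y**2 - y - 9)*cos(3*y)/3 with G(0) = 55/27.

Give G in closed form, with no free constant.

For G(y) to be correct, d/dy[G] must agree with the stated G'(y) identically.
A general antiderivative is -2*y**2*sin(3*y)/3 + y*sin(3*y)/9 - 4*y*cos(3*y)/9 + 31*sin(3*y)/27 + cos(3*y)/27 + C.
The condition gives C = 55/27 - (1/27) = 2.
So G(y) = -2*y**2*sin(3*y)/3 + y*sin(3*y)/9 - 4*y*cos(3*y)/9 + 31*sin(3*y)/27 + cos(3*y)/27 + 2.
Check: d/dy[-2*y**2*sin(3*y)/3 + y*sin(3*y)/9 - 4*y*cos(3*y)/9 + 31*sin(3*y)/27 + cos(3*y)/27 + 2] = -2*y**2*cos(3*y) + y*cos(3*y)/3 + 3*cos(3*y), which equals G'(y).

G(y) = -2*y**2*sin(3*y)/3 + y*sin(3*y)/9 - 4*y*cos(3*y)/9 + 31*sin(3*y)/27 + cos(3*y)/27 + 2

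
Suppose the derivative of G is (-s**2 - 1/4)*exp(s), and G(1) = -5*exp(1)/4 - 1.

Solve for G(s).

G'(s) has the shape u'v + uv' for u = -s**2 + 2*s - 9/4 and v = exp(s) — it is the derivative of the product u*v.
A general antiderivative is (-4*s**2 + 8*s - 9)*exp(s)/4 + C.
The condition gives C = -5*exp(1)/4 - 1 - (-5*exp(1)/4) = -1.
So G(s) = -(4*s**2*exp(s) - 8*s*exp(s) + 9*exp(s) + 4)/4.
Check: d/ds[-(4*s**2*exp(s) - 8*s*exp(s) + 9*exp(s) + 4)/4] = -s**2*exp(s) - exp(s)/4, which equals G'(s).

G(s) = -(4*s**2*exp(s) - 8*s*exp(s) + 9*exp(s) + 4)/4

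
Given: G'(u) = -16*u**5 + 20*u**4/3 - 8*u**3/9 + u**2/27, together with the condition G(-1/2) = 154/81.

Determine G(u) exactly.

The substitution w = -2*u**2 + u/3 works: G'(u) is exactly (dG/dw)*(dw/du) for that inner function.
A general antiderivative is (-2*u**2 + u/3)**3/3 + C.
The condition gives C = 154/81 - (-8/81) = 2.
So G(u) = (u**3*(1 - 6*u)**3 + 162)/81.
Check: d/du[(u**3*(1 - 6*u)**3 + 162)/81] = -16*u**5 + 20*u**4/3 - 8*u**3/9 + u**2/27 = G'(u).

G(u) = (u**3*(1 - 6*u)**3 + 162)/81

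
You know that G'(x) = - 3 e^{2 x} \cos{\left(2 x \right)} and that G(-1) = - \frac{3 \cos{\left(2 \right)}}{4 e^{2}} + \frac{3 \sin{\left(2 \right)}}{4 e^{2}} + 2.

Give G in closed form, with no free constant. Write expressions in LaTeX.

G(x) = - \frac{3 e^{2 x} \sin{\left(2 x \right)}}{4} - \frac{3 e^{2 x} \cos{\left(2 x \right)}}{4} + 2

Check a candidate G(x) by differentiating: d/dx[G] must match the given G'(x).
A general antiderivative is - \frac{3 e^{2 x} \sin{\left(2 x \right)}}{4} - \frac{3 e^{2 x} \cos{\left(2 x \right)}}{4} + C.
The condition gives C = - \frac{3 \cos{\left(2 \right)}}{4 e^{2}} + \frac{3 \sin{\left(2 \right)}}{4 e^{2}} + 2 - (- \frac{3 \cos{\left(2 \right)}}{4 e^{2}} + \frac{3 \sin{\left(2 \right)}}{4 e^{2}}) = 2.
So G(x) = - \frac{3 e^{2 x} \sin{\left(2 x \right)}}{4} - \frac{3 e^{2 x} \cos{\left(2 x \right)}}{4} + 2.
Check: d/dx[- \frac{3 e^{2 x} \sin{\left(2 x \right)}}{4} - \frac{3 e^{2 x} \cos{\left(2 x \right)}}{4} + 2] = - 3 e^{2 x} \cos{\left(2 x \right)} = G'(x).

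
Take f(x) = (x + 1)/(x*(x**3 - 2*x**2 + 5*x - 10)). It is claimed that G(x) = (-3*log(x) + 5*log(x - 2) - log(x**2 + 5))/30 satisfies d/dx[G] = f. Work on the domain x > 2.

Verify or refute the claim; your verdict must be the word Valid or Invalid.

d/dx[G] = (x**2 + x + 3)/(3*x**4 - 6*x**3 + 15*x**2 - 30*x)
d/dx[G] - f(x) = 1/(3*x**2 + 15) != 0.

Invalid: d/dx[G] - f = 1/(3*x**2 + 15), which is not 0.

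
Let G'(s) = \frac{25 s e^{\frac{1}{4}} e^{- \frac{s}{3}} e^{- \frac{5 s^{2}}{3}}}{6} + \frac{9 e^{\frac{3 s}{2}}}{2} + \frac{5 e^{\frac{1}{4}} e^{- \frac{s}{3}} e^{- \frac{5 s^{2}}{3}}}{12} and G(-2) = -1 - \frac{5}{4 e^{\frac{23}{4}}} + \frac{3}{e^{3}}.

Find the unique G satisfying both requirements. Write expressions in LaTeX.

G(s) = - \frac{- 12 e^{\frac{3 s}{2}} + 4 + 5 e^{\frac{1}{4}} e^{- \frac{s}{3}} e^{- \frac{5 s^{2}}{3}}}{4}

The integrand splits into summands that can be handled one at a time.
A general antiderivative is 3 e^{\frac{3 s}{2}} - \frac{5 e^{- \frac{5 s^{2}}{3} - \frac{s}{3} + \frac{1}{4}}}{4} + C.
The condition gives C = -1 - \frac{5}{4 e^{\frac{23}{4}}} + \frac{3}{e^{3}} - (- \frac{5}{4 e^{\frac{23}{4}}} + \frac{3}{e^{3}}) = -1.
So G(s) = - \frac{- 12 e^{\frac{3 s}{2}} + 4 + 5 e^{\frac{1}{4}} e^{- \frac{s}{3}} e^{- \frac{5 s^{2}}{3}}}{4}.
Check: d/ds[- \frac{- 12 e^{\frac{3 s}{2}} + 4 + 5 e^{\frac{1}{4}} e^{- \frac{s}{3}} e^{- \frac{5 s^{2}}{3}}}{4}] = \frac{\left(50 s e^{\frac{1}{4}} + 54 e^{\frac{11 s}{6}} e^{\frac{5 s^{2}}{3}} + 5 e^{\frac{1}{4}}\right) e^{- \frac{s}{3}} e^{- \frac{5 s^{2}}{3}}}{12}, which equals G'(s).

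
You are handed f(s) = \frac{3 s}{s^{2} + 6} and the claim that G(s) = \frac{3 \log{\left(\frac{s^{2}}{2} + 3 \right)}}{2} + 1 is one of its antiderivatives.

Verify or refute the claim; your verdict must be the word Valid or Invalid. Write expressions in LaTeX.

d/ds[G] = \frac{3 s}{s^{2} + 6}
This equals f(s) exactly, so the claim holds.

Valid: G'(s) = f(s).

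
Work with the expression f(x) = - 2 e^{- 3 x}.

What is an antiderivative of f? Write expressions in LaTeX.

An antiderivative is F(x) = \frac{2 e^{- 3 x}}{3}.

Differentiate the proposed F(x) back; it has to land on f(x) exactly.
Check: d/dx[\frac{2 e^{- 3 x}}{3}] = - 2 e^{- 3 x} = f(x).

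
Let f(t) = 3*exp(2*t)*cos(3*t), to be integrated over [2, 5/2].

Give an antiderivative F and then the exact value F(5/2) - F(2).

Antiderivative: F(t) = 3*(3*sin(3*t) + 2*cos(3*t))*exp(2*t)/13; value = -6*exp(4)*cos(6)/13 - 9*exp(4)*sin(6)/13 + 6*exp(5)*cos(15/2)/13 + 9*exp(5)*sin(15/2)/13

A candidate is checked by its d/dt: the result must match f(t).
F(t) = 3*(3*sin(3*t) + 2*cos(3*t))*exp(2*t)/13 is an antiderivative of f.
Check: d/dt[3*(3*sin(3*t) + 2*cos(3*t))*exp(2*t)/13] = 3*exp(2*t)*cos(3*t) = f(t).
F(5/2) = 6*exp(5)*cos(15/2)/13 + 9*exp(5)*sin(15/2)/13; F(2) = 9*exp(4)*sin(6)/13 + 6*exp(4)*cos(6)/13.
Integral = F(5/2) - F(2) = -6*exp(4)*cos(6)/13 - 9*exp(4)*sin(6)/13 + 6*exp(5)*cos(15/2)/13 + 9*exp(5)*sin(15/2)/13.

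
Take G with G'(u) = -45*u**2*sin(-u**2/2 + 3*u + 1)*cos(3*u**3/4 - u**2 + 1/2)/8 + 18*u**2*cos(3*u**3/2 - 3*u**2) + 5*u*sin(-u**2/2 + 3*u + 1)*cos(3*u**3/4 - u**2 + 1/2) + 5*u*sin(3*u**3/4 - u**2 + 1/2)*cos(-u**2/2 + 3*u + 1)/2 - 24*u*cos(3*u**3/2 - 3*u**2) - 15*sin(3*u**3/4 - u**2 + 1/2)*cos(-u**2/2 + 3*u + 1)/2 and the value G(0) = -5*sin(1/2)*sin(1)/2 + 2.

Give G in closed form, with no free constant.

G(u) = -(-8*sin(3*u**3/2 - 3*u**2) + 5*sin(-u**2/2 + 3*u + 1)*sin(3*u**3/4 - u**2 + 1/2) - 4)/2

Integrate term by term and add the pieces.
A general antiderivative is 4*sin(3*u**3/2 - 3*u**2) - 5*sin(-u**2/2 + 3*u + 1)*sin(3*u**3/4 - u**2 + 1/2)/2 + C.
The condition gives C = -5*sin(1/2)*sin(1)/2 + 2 - (-5*sin(1/2)*sin(1)/2) = 2.
So G(u) = -(-8*sin(3*u**3/2 - 3*u**2) + 5*sin(-u**2/2 + 3*u + 1)*sin(3*u**3/4 - u**2 + 1/2) - 4)/2.
Check: d/du[-(-8*sin(3*u**3/2 - 3*u**2) + 5*sin(-u**2/2 + 3*u + 1)*sin(3*u**3/4 - u**2 + 1/2) - 4)/2] = -45*u**2*sin(-u**2/2 + 3*u + 1)*cos(3*u**3/4 - u**2 + 1/2)/8 + 18*u**2*cos(3*u**3/2 - 3*u**2) + 5*u*sin(-u**2/2 + 3*u + 1)*cos(3*u**3/4 - u**2 + 1/2) + 5*u*sin(3*u**3/4 - u**2 + 1/2)*cos(-u**2/2 + 3*u + 1)/2 - 24*u*cos(3*u**3/2 - 3*u**2) - 15*sin(3*u**3/4 - u**2 + 1/2)*cos(-u**2/2 + 3*u + 1)/2 = G'(u).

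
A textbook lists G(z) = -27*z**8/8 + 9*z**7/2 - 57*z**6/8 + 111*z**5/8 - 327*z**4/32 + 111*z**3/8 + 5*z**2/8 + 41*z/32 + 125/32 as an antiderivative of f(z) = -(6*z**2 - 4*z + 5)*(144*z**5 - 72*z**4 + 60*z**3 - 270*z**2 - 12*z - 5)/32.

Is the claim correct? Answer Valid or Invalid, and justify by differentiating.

d/dz[G] = -27*z**7 + 63*z**6/2 - 171*z**5/4 + 555*z**4/8 - 327*z**3/8 + 333*z**2/8 + 5*z/4 + 41/32
d/dz[G] - f(z) = 1/2 != 0.

Invalid: d/dz[G] - f = 1/2, which is not 0.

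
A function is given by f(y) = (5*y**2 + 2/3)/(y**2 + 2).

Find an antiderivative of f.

An antiderivative F(y) passes only if d/dy[F] lands on f(y) exactly.
Check: d/dy[5*y - 14*sqrt(2)*atan(sqrt(2)*y/2)/3] = (15*y**2 + 2)/(3*y**2 + 6), which equals f(y).

An antiderivative is F(y) = 5*y - 14*sqrt(2)*atan(sqrt(2)*y/2)/3.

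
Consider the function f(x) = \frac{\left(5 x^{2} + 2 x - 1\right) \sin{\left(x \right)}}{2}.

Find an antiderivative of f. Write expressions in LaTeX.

Any candidate F(x) must reproduce f(x) exactly when differentiated.
Check: d/dx[- \frac{5 x^{2} \cos{\left(x \right)}}{2} + 5 x \sin{\left(x \right)} - x \cos{\left(x \right)} + \sin{\left(x \right)} + \frac{11 \cos{\left(x \right)}}{2}] = \frac{5 x^{2} \sin{\left(x \right)}}{2} + x \sin{\left(x \right)} - \frac{\sin{\left(x \right)}}{2}, which equals f(x).

An antiderivative is F(x) = - \frac{5 x^{2} \cos{\left(x \right)}}{2} + 5 x \sin{\left(x \right)} - x \cos{\left(x \right)} + \sin{\left(x \right)} + \frac{11 \cos{\left(x \right)}}{2}.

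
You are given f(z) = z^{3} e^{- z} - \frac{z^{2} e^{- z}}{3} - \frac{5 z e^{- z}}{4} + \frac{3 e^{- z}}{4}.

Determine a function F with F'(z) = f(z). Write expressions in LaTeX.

Recognize the product-rule pattern: f = u'v + uv' with u = - z^{3} - \frac{8 z^{2}}{3} - \frac{49 z}{12} - \frac{29}{6}, v = e^{- z}, so integration by parts undoes it.
Check: d/dz[\frac{\left(- 12 z^{3} - 32 z^{2} - 49 z - 58\right) e^{- z}}{12}] = \frac{\left(12 z^{3} - 4 z^{2} - 15 z + 9\right) e^{- z}}{12}, which equals f(z).

An antiderivative is F(z) = \frac{\left(- 12 z^{3} - 32 z^{2} - 49 z - 58\right) e^{- z}}{12}.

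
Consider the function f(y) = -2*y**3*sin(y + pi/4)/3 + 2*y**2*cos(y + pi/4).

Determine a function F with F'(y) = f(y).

An antiderivative is F(y) = 2*y**3*cos(y + pi/4)/3.

Recognize the product-rule pattern: f = u'v + uv' with u = 2*y**3/3, v = cos(y + pi/4), so integration by parts undoes it.
Check: d/dy[2*y**3*cos(y + pi/4)/3] = -2*y**3*sin(y + pi/4)/3 + 2*y**2*cos(y + pi/4) = f(y).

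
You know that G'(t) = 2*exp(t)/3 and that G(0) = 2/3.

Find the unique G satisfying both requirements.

G(t) = 2*exp(t)/3

Check a candidate G(t) by differentiating: d/dt[G] must match the given G'(t).
A general antiderivative is 2*exp(t)/3 + C.
The condition gives C = 2/3 - (2/3) = 0.
So G(t) = 2*exp(t)/3.
Check: d/dt[2*exp(t)/3] = 2*exp(t)/3 = G'(t).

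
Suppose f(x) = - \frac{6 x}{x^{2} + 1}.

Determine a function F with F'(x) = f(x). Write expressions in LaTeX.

f matches the chain-rule pattern g'(h)*h' with inner function h(x) = x^{2} + 1; substituting u = h(x) collapses the integral.
Check: d/dx[- 3 \log{\left(x^{2} + 1 \right)}] = - \frac{6 x}{x^{2} + 1} = f(x).

An antiderivative is F(x) = - 3 \log{\left(x^{2} + 1 \right)}.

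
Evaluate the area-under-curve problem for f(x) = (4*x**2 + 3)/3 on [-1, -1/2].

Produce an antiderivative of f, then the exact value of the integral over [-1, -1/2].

Antiderivative: F(x) = 4*x**3/9 + x; value = 8/9

A first test for any F(x): its x-derivative must equal f(x) identically.
F(x) = 4*x**3/9 + x is an antiderivative of f.
Check: d/dx[4*x**3/9 + x] = 4*x**2/3 + 1, which equals f(x).
F(-1/2) = -5/9; F(-1) = -13/9.
Integral = F(-1/2) - F(-1) = 8/9.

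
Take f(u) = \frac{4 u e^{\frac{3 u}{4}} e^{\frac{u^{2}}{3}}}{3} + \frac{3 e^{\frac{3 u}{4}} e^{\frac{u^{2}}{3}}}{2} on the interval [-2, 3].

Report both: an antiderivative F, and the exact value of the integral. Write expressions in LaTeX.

Antiderivative: F(u) = 2 e^{\frac{u^{2}}{3} + \frac{3 u}{4}}; value = - \frac{2}{e^{\frac{1}{6}}} + 2 e^{\frac{21}{4}}

f matches the chain-rule pattern g'(h)*h' with inner function h(u) = \frac{u^{2}}{3} + \frac{3 u}{4}; substituting w = h(u) collapses the integral.
F(u) = 2 e^{\frac{u^{2}}{3} + \frac{3 u}{4}} is an antiderivative of f.
Check: d/du[2 e^{\frac{u^{2}}{3} + \frac{3 u}{4}}] = \frac{4 u e^{\frac{3 u}{4}} e^{\frac{u^{2}}{3}}}{3} + \frac{3 e^{\frac{3 u}{4}} e^{\frac{u^{2}}{3}}}{2} = f(u).
F(3) = 2 e^{\frac{21}{4}}; F(-2) = \frac{2}{e^{\frac{1}{6}}}.
Integral = F(3) - F(-2) = - \frac{2}{e^{\frac{1}{6}}} + 2 e^{\frac{21}{4}}.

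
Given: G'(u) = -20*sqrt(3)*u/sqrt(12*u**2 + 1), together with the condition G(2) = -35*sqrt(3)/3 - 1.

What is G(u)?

G'(u) matches the chain-rule pattern g'(h)*h' with inner function h(u) = 4*u**2 + 1/3; substituting w = h(u) collapses the integral.
A general antiderivative is -5*sqrt(4*u**2 + 1/3) + C.
The condition gives C = -35*sqrt(3)/3 - 1 - (-35*sqrt(3)/3) = -1.
So G(u) = sqrt(3)*(-5*sqrt(12*u**2 + 1) - sqrt(3))/3.
Check: d/du[sqrt(3)*(-5*sqrt(12*u**2 + 1) - sqrt(3))/3] = -20*sqrt(3)*u/sqrt(12*u**2 + 1) = G'(u).

G(u) = sqrt(3)*(-5*sqrt(12*u**2 + 1) - sqrt(3))/3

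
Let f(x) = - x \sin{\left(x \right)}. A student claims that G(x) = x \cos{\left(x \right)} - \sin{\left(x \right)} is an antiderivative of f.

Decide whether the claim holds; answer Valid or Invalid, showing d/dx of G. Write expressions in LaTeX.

d/dx[G] = - x \sin{\left(x \right)}
This equals f(x) exactly, so the claim holds.

Valid - differentiating G returns exactly f.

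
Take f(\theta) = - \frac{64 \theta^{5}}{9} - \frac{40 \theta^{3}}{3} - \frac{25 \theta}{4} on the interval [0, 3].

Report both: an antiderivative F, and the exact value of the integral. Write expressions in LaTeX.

Antiderivative: F(\theta) = - \frac{32 \theta^{6}}{27} - \frac{10 \theta^{4}}{3} - \frac{25 \theta^{2}}{8}; value = - \frac{9297}{8}

f matches the chain-rule pattern g'(h)*h' with inner function h(\theta) = \frac{4 \theta^{2}}{3} + \frac{5}{4}; substituting u = h(\theta) collapses the integral.
F(\theta) = - \frac{32 \theta^{6}}{27} - \frac{10 \theta^{4}}{3} - \frac{25 \theta^{2}}{8} is an antiderivative of f.
Check: d/d\theta[- \frac{32 \theta^{6}}{27} - \frac{10 \theta^{4}}{3} - \frac{25 \theta^{2}}{8}] = - \frac{64 \theta^{5}}{9} - \frac{40 \theta^{3}}{3} - \frac{25 \theta}{4} = f(\theta).
F(3) = - \frac{9297}{8}; F(0) = 0.
Integral = F(3) - F(0) = - \frac{9297}{8}.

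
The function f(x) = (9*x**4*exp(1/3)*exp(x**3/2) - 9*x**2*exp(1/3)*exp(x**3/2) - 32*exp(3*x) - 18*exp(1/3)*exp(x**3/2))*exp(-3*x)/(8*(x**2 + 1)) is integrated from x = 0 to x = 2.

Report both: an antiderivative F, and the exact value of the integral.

Antiderivative: F(x) = -4*atan(x) + 3*exp(1/3)*exp(-3*x)*exp(x**3/2)/4; value = -4*atan(2) - 3*exp(1/3)/4 + 3*exp(-5/3)/4

Since d/dx undoes antidifferentiation here, F'(x) = f(x) is required of F(x).
F(x) = -4*atan(x) + 3*exp(1/3)*exp(-3*x)*exp(x**3/2)/4 is an antiderivative of f.
Check: d/dx[-4*atan(x) + 3*exp(1/3)*exp(-3*x)*exp(x**3/2)/4] = (9*x**4*exp(1/3)*exp(x**3/2) - 9*x**2*exp(1/3)*exp(x**3/2) - 32*exp(3*x) - 18*exp(1/3)*exp(x**3/2))/(8*x**2*exp(3*x) + 8*exp(3*x)), which equals f(x).
F(2) = -4*atan(2) + 3*exp(-5/3)/4; F(0) = 3*exp(1/3)/4.
Integral = F(2) - F(0) = -4*atan(2) - 3*exp(1/3)/4 + 3*exp(-5/3)/4.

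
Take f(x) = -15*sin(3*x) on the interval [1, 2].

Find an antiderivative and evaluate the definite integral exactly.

An antiderivative F(x) passes only if d/dx[F] lands on f(x) exactly.
F(x) = 5*cos(3*x) is an antiderivative of f.
Check: d/dx[5*cos(3*x)] = -15*sin(3*x) = f(x).
F(2) = 5*cos(6); F(1) = 5*cos(3).
Integral = F(2) - F(1) = 5*cos(6) - 5*cos(3).

Antiderivative: F(x) = 5*cos(3*x); value = 5*cos(6) - 5*cos(3)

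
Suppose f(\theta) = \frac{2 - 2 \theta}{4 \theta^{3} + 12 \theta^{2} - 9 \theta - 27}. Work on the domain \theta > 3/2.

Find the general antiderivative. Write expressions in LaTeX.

Factor the denominator (\left(\theta + 3\right) \left(2 \theta - 3\right) \left(2 \theta + 3\right)) and decompose: f = - \frac{5}{9 \left(2 \theta + 3\right)} - \frac{1}{27 \left(2 \theta - 3\right)} + \frac{8}{27 \left(\theta + 3\right)}; each piece integrates to a log, atan, or power term.
Check: d/d\theta[- \frac{\log{\left(\theta - \frac{3}{2} \right)}}{54} - \frac{5 \log{\left(\theta + \frac{3}{2} \right)}}{18} + \frac{8 \log{\left(\theta + 3 \right)}}{27}] = \frac{2 - 2 \theta}{4 \theta^{3} + 12 \theta^{2} - 9 \theta - 27} = f(\theta).

F(\theta) = - \frac{\log{\left(\theta - \frac{3}{2} \right)}}{54} - \frac{5 \log{\left(\theta + \frac{3}{2} \right)}}{18} + \frac{8 \log{\left(\theta + 3 \right)}}{27} + C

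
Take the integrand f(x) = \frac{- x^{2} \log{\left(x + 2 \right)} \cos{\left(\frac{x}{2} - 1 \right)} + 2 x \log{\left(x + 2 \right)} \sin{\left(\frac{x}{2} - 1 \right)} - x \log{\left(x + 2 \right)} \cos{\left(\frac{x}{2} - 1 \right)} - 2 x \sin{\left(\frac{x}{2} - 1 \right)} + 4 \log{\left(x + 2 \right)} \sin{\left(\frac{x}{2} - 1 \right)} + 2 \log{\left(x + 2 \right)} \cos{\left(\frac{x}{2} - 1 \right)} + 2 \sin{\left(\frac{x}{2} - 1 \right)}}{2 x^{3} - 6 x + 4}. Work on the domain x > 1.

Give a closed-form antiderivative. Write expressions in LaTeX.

An antiderivative is F(x) = - \frac{\log{\left(x + 2 \right)} \sin{\left(\frac{x}{2} - 1 \right)}}{x - 1}.

A first test for any F(x): its x-derivative must equal f(x) identically.
Check: d/dx[- \frac{\log{\left(x + 2 \right)} \sin{\left(\frac{x}{2} - 1 \right)}}{x - 1}] = \frac{- x^{2} \log{\left(x + 2 \right)} \cos{\left(\frac{x}{2} - 1 \right)} + 2 x \log{\left(x + 2 \right)} \sin{\left(\frac{x}{2} - 1 \right)} - x \log{\left(x + 2 \right)} \cos{\left(\frac{x}{2} - 1 \right)} - 2 x \sin{\left(\frac{x}{2} - 1 \right)} + 4 \log{\left(x + 2 \right)} \sin{\left(\frac{x}{2} - 1 \right)} + 2 \log{\left(x + 2 \right)} \cos{\left(\frac{x}{2} - 1 \right)} + 2 \sin{\left(\frac{x}{2} - 1 \right)}}{2 x^{3} - 6 x + 4} = f(x).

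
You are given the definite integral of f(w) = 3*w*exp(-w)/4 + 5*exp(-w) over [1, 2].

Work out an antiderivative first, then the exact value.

Recognize the product-rule pattern: f = u'v + uv' with u = -3*w/4 - 23/4, v = exp(-w), so integration by parts undoes it.
F(w) = (-3*w - 23)*exp(-w)/4 is an antiderivative of f.
Check: d/dw[(-3*w - 23)*exp(-w)/4] = (3*w + 20)*exp(-w)/4, which equals f(w).
F(2) = -29*exp(-2)/4; F(1) = -13*exp(-1)/2.
Integral = F(2) - F(1) = -29*exp(-2)/4 + 13*exp(-1)/2.

Antiderivative: F(w) = (-3*w - 23)*exp(-w)/4; value = -29*exp(-2)/4 + 13*exp(-1)/2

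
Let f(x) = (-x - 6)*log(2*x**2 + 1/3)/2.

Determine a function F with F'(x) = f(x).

An antiderivative is F(x) = -(6*x**2*log(2*x**2 + 1/3) - 6*x**2 + 72*x*log(2*x**2 + 1/3) - 144*x + log(x**2 + 1/6) + 24*sqrt(6)*atan(sqrt(6)*x))/24.

Whatever form F(x) takes, F'(x) = f(x) is non-negotiable.
Check: d/dx[-(6*x**2*log(2*x**2 + 1/3) - 6*x**2 + 72*x*log(2*x**2 + 1/3) - 144*x + log(x**2 + 1/6) + 24*sqrt(6)*atan(sqrt(6)*x))/24] = -x*log(2*x**2 + 1/3)/2 - 3*log(2*x**2 + 1/3), which equals f(x).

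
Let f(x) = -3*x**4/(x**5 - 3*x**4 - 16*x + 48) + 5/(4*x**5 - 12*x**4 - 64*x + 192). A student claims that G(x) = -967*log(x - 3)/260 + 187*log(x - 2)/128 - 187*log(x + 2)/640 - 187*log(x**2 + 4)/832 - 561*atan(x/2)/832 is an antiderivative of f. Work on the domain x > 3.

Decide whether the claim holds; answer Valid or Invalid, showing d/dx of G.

Valid. The derivative of G reproduces f.

d/dx[G] = (5 - 12*x**4)/(4*x**5 - 12*x**4 - 64*x + 192)
This equals f(x) exactly, so the claim holds.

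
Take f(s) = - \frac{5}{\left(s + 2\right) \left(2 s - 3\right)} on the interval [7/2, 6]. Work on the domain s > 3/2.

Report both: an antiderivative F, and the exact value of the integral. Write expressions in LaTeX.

Antiderivative: F(s) = - \frac{5 \log{\left(s - \frac{3}{2} \right)}}{7} + \frac{5 \log{\left(s + 2 \right)}}{7}; value = - \frac{5 \log{\left(\frac{11}{2} \right)}}{7} - \frac{5 \log{\left(\frac{9}{2} \right)}}{7} + \frac{5 \log{\left(2 \right)}}{7} + \frac{5 \log{\left(8 \right)}}{7}

The denominator factors as \left(s + 2\right) \left(2 s - 3\right); partial fractions split f into directly integrable pieces: - \frac{10}{7 \left(2 s - 3\right)} + \frac{5}{7 \left(s + 2\right)}.
F(s) = - \frac{5 \log{\left(s - \frac{3}{2} \right)}}{7} + \frac{5 \log{\left(s + 2 \right)}}{7} is an antiderivative of f.
Check: d/ds[- \frac{5 \log{\left(s - \frac{3}{2} \right)}}{7} + \frac{5 \log{\left(s + 2 \right)}}{7}] = - \frac{5}{2 s^{2} + s - 6}, which equals f(s).
F(6) = - \frac{5 \log{\left(\frac{9}{2} \right)}}{7} + \frac{5 \log{\left(8 \right)}}{7}; F(7/2) = - \frac{5 \log{\left(2 \right)}}{7} + \frac{5 \log{\left(\frac{11}{2} \right)}}{7}.
Integral = F(6) - F(7/2) = - \frac{5 \log{\left(\frac{11}{2} \right)}}{7} - \frac{5 \log{\left(\frac{9}{2} \right)}}{7} + \frac{5 \log{\left(2 \right)}}{7} + \frac{5 \log{\left(8 \right)}}{7}.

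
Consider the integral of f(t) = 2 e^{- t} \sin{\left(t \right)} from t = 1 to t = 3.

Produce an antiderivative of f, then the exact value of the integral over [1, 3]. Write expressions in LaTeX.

A candidate is checked by its d/dt: the result must match f(t).
F(t) = - \left(\sin{\left(t \right)} + \cos{\left(t \right)}\right) e^{- t} is an antiderivative of f.
Check: d/dt[- \left(\sin{\left(t \right)} + \cos{\left(t \right)}\right) e^{- t}] = 2 e^{- t} \sin{\left(t \right)} = f(t).
F(3) = - \frac{\sin{\left(3 \right)}}{e^{3}} - \frac{\cos{\left(3 \right)}}{e^{3}}; F(1) = - \frac{\sin{\left(1 \right)}}{e} - \frac{\cos{\left(1 \right)}}{e}.
Integral = F(3) - F(1) = - \frac{\sin{\left(3 \right)}}{e^{3}} - \frac{\cos{\left(3 \right)}}{e^{3}} + \frac{\cos{\left(1 \right)}}{e} + \frac{\sin{\left(1 \right)}}{e}.

Antiderivative: F(t) = - \left(\sin{\left(t \right)} + \cos{\left(t \right)}\right) e^{- t}; value = - \frac{\sin{\left(3 \right)}}{e^{3}} - \frac{\cos{\left(3 \right)}}{e^{3}} + \frac{\cos{\left(1 \right)}}{e} + \frac{\sin{\left(1 \right)}}{e}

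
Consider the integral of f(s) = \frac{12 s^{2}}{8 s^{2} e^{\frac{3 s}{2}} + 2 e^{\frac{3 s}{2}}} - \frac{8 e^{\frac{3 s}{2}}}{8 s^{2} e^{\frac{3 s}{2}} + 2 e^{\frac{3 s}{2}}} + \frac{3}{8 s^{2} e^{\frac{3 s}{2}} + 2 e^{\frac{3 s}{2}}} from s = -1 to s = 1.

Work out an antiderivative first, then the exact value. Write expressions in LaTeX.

The integrand splits into summands that can be handled one at a time.
F(s) = - \left(2 e^{\frac{3 s}{2}} \operatorname{atan}{\left(2 s \right)} + 1\right) e^{- \frac{3 s}{2}} is an antiderivative of f.
Check: d/ds[- \left(2 e^{\frac{3 s}{2}} \operatorname{atan}{\left(2 s \right)} + 1\right) e^{- \frac{3 s}{2}}] = \frac{12 s^{2} - 8 e^{\frac{3 s}{2}} + 3}{8 s^{2} e^{\frac{3 s}{2}} + 2 e^{\frac{3 s}{2}}}, which equals f(s).
F(1) = - 2 \operatorname{atan}{\left(2 \right)} - e^{- \frac{3}{2}}; F(-1) = - e^{\frac{3}{2}} + 2 \operatorname{atan}{\left(2 \right)}.
Integral = F(1) - F(-1) = - 4 \operatorname{atan}{\left(2 \right)} - e^{- \frac{3}{2}} + e^{\frac{3}{2}}.

Antiderivative: F(s) = - \left(2 e^{\frac{3 s}{2}} \operatorname{atan}{\left(2 s \right)} + 1\right) e^{- \frac{3 s}{2}}; value = - 4 \operatorname{atan}{\left(2 \right)} - e^{- \frac{3}{2}} + e^{\frac{3}{2}}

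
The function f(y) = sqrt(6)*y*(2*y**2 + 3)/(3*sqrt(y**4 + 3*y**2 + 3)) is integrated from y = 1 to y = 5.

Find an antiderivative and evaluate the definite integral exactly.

Antiderivative: F(y) = sqrt(6)*sqrt(y**4 + 3*y**2 + 3)/3; value = -sqrt(42)/3 + sqrt(4218)/3

f matches the chain-rule pattern g'(h)*h' with inner function h(y) = 2*y**4/3 + 2*y**2 + 2; substituting u = h(y) collapses the integral.
F(y) = sqrt(6)*sqrt(y**4 + 3*y**2 + 3)/3 is an antiderivative of f.
Check: d/dy[sqrt(6)*sqrt(y**4 + 3*y**2 + 3)/3] = (2*sqrt(6)*y**3 + 3*sqrt(6)*y)/(3*sqrt(y**4 + 3*y**2 + 3)), which equals f(y).
F(5) = sqrt(4218)/3; F(1) = sqrt(42)/3.
Integral = F(5) - F(1) = -sqrt(42)/3 + sqrt(4218)/3.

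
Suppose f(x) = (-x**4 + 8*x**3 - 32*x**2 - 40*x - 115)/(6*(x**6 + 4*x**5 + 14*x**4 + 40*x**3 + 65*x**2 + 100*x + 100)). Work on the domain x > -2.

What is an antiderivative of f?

An antiderivative is F(x) = -x/(3*x**2 + 15) + 1/(2*x + 4).

Whatever form F(x) takes, F'(x) = f(x) is non-negotiable.
Check: d/dx[-x/(3*x**2 + 15) + 1/(2*x + 4)] = (-x**4 + 8*x**3 - 32*x**2 - 40*x - 115)/(6*x**6 + 24*x**5 + 84*x**4 + 240*x**3 + 390*x**2 + 600*x + 600), which equals f(x).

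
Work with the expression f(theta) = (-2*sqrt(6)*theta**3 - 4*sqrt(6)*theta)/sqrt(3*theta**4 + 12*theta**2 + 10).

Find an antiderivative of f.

An antiderivative is F(theta) = -2*sqrt(theta**4/2 + 2*theta**2 + 5/3).

The substitution u = theta**4/2 + 2*theta**2 + 5/3 works: f is exactly (dF/du)*(du/dtheta) for that inner function.
Check: d/dtheta[-2*sqrt(theta**4/2 + 2*theta**2 + 5/3)] = (-2*sqrt(6)*theta**3 - 4*sqrt(6)*theta)/sqrt(3*theta**4 + 12*theta**2 + 10) = f(theta).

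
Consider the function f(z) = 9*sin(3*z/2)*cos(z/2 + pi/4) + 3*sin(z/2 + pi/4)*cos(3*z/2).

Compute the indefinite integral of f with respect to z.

F(z) = -6*cos(3*z/2)*cos(z/2 + pi/4) + C

Recognize the product-rule pattern: f = u'v + uv' with u = -6*cos(3*z/2), v = cos(z/2 + pi/4), so integration by parts undoes it.
Check: d/dz[-6*cos(3*z/2)*cos(z/2 + pi/4)] = 9*sin(3*z/2)*cos(z/2 + pi/4) + 3*sin(z/2 + pi/4)*cos(3*z/2) = f(z).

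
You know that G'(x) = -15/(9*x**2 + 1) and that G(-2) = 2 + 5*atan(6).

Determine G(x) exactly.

A candidate passes only if d/dx[G] lands on the given G'(x) exactly.
A general antiderivative is -5*atan(3*x) + C.
The condition gives C = 2 + 5*atan(6) - (5*atan(6)) = 2.
So G(x) = 2 - 5*atan(3*x).
Check: d/dx[2 - 5*atan(3*x)] = -15/(9*x**2 + 1) = G'(x).

G(x) = 2 - 5*atan(3*x)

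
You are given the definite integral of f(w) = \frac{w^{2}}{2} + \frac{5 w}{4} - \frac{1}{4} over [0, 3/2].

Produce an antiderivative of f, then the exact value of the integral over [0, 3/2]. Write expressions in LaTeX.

Antiderivative: F(w) = \frac{w \left(4 w^{2} + 15 w - 6\right)}{24}; value = \frac{51}{32}

The integrand splits into summands that can be handled one at a time.
F(w) = \frac{w \left(4 w^{2} + 15 w - 6\right)}{24} is an antiderivative of f.
Check: d/dw[\frac{w \left(4 w^{2} + 15 w - 6\right)}{24}] = \frac{w^{2}}{2} + \frac{5 w}{4} - \frac{1}{4} = f(w).
F(3/2) = \frac{51}{32}; F(0) = 0.
Integral = F(3/2) - F(0) = \frac{51}{32}.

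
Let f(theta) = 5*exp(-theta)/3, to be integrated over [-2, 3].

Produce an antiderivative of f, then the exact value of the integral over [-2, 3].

Antiderivative: F(theta) = -5*exp(-theta)/3; value = -5*exp(-3)/3 + 5*exp(2)/3

Recover f(theta) by differentiating a candidate F(theta); any mismatch rules it out.
F(theta) = -5*exp(-theta)/3 is an antiderivative of f.
Check: d/dtheta[-5*exp(-theta)/3] = 5*exp(-theta)/3 = f(theta).
F(3) = -5*exp(-3)/3; F(-2) = -5*exp(2)/3.
Integral = F(3) - F(-2) = -5*exp(-3)/3 + 5*exp(2)/3.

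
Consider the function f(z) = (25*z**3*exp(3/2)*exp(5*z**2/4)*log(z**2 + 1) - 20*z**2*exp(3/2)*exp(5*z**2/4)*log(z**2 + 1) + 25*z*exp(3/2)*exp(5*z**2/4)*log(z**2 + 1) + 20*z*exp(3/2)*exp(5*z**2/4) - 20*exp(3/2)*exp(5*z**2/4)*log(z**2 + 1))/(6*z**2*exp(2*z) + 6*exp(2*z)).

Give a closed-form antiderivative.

Recognize the product-rule pattern: f = u'v + uv' with u = 5*exp(5*z**2/4 - 2*z + 3/2)/3, v = log(z**2 + 1), so integration by parts undoes it.
Check: d/dz[5*exp(5*z**2/4 - 2*z + 3/2)*log(z**2 + 1)/3] = (25*z**3*exp(3/2)*exp(-2*z)*exp(5*z**2/4)*log(z**2 + 1) - 20*z**2*exp(3/2)*exp(-2*z)*exp(5*z**2/4)*log(z**2 + 1) + 25*z*exp(3/2)*exp(-2*z)*exp(5*z**2/4)*log(z**2 + 1) + 20*z*exp(3/2)*exp(-2*z)*exp(5*z**2/4) - 20*exp(3/2)*exp(-2*z)*exp(5*z**2/4)*log(z**2 + 1))/(6*z**2 + 6), which equals f(z).

An antiderivative is F(z) = 5*exp(5*z**2/4 - 2*z + 3/2)*log(z**2 + 1)/3.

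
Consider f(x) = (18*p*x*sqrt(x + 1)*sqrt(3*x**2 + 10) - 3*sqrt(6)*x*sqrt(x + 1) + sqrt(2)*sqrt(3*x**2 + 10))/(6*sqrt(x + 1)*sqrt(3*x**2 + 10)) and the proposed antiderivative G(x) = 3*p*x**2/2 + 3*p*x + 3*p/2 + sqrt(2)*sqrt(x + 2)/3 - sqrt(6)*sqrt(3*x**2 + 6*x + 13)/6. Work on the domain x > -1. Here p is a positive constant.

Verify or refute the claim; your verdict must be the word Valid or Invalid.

d/dx[G] = (18*p*x*sqrt(x + 2)*sqrt(3*x**2 + 6*x + 13) + 18*p*sqrt(x + 2)*sqrt(3*x**2 + 6*x + 13) - 3*sqrt(6)*x*sqrt(x + 2) - 3*sqrt(6)*sqrt(x + 2) + sqrt(2)*sqrt(3*x**2 + 6*x + 13))/(6*sqrt(x + 2)*sqrt(3*x**2 + 6*x + 13))
d/dx[G] - f(x) = (18*p*sqrt(x + 1)*sqrt(x + 2)*sqrt(3*x**2 + 10)*sqrt(3*x**2 + 6*x + 13) - 3*sqrt(6)*x*sqrt(x + 1)*sqrt(x + 2)*sqrt(3*x**2 + 10) + 3*sqrt(6)*x*sqrt(x + 1)*sqrt(x + 2)*sqrt(3*x**2 + 6*x + 13) - 3*sqrt(6)*sqrt(x + 1)*sqrt(x + 2)*sqrt(3*x**2 + 10) + sqrt(2)*sqrt(x + 1)*sqrt(3*x**2 + 10)*sqrt(3*x**2 + 6*x + 13) - sqrt(2)*sqrt(x + 2)*sqrt(3*x**2 + 10)*sqrt(3*x**2 + 6*x + 13))/(6*sqrt(x + 1)*sqrt(x + 2)*sqrt(3*x**2 + 10)*sqrt(3*x**2 + 6*x + 13)) != 0.

Invalid: d/dx[G] - f = (18*p*sqrt(x + 1)*sqrt(x + 2)*sqrt(3*x**2 + 10)*sqrt(3*x**2 + 6*x + 13) - 3*sqrt(6)*x*sqrt(x + 1)*sqrt(x + 2)*sqrt(3*x**2 + 10) + 3*sqrt(6)*x*sqrt(x + 1)*sqrt(x + 2)*sqrt(3*x**2 + 6*x + 13) - 3*sqrt(6)*sqrt(x + 1)*sqrt(x + 2)*sqrt(3*x**2 + 10) + sqrt(2)*sqrt(x + 1)*sqrt(3*x**2 + 10)*sqrt(3*x**2 + 6*x + 13) - sqrt(2)*sqrt(x + 2)*sqrt(3*x**2 + 10)*sqrt(3*x**2 + 6*x + 13))/(6*sqrt(x + 1)*sqrt(x + 2)*sqrt(3*x**2 + 10)*sqrt(3*x**2 + 6*x + 13)), which is not 0.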